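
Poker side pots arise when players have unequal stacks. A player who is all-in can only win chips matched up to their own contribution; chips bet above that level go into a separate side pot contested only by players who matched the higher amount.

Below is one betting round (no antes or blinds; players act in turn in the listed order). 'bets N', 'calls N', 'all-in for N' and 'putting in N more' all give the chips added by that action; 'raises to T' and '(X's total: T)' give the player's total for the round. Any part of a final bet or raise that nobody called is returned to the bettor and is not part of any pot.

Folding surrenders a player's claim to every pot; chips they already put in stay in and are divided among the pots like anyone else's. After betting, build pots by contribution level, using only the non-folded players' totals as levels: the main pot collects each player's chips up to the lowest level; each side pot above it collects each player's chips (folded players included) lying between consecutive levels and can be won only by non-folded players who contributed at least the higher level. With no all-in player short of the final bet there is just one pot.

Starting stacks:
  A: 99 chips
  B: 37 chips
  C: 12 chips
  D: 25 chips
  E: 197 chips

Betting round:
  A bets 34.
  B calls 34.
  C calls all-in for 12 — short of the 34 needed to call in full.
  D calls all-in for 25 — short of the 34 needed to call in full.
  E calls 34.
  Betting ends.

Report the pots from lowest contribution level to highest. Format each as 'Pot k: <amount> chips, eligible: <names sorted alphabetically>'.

Contributions: A=34, B=34, C=12, D=25, E=34
Pot levels (distinct totals of non-folded players): 12, 25, 34
Layer 1-12: 12 each from A, B, C, D, E = 12*5 = 60 chips; eligible A, B, C, D, E
Layer 13-25: 13 each from A, B, D, E = 13*4 = 52 chips; eligible A, B, D, E
Layer 26-34: 9 each from A, B, E = 9*3 = 27 chips; eligible A, B, E

Pot 1: 60 chips, eligible: A, B, C, D, E
Pot 2: 52 chips, eligible: A, B, D, E
Pot 3: 27 chips, eligible: A, B, E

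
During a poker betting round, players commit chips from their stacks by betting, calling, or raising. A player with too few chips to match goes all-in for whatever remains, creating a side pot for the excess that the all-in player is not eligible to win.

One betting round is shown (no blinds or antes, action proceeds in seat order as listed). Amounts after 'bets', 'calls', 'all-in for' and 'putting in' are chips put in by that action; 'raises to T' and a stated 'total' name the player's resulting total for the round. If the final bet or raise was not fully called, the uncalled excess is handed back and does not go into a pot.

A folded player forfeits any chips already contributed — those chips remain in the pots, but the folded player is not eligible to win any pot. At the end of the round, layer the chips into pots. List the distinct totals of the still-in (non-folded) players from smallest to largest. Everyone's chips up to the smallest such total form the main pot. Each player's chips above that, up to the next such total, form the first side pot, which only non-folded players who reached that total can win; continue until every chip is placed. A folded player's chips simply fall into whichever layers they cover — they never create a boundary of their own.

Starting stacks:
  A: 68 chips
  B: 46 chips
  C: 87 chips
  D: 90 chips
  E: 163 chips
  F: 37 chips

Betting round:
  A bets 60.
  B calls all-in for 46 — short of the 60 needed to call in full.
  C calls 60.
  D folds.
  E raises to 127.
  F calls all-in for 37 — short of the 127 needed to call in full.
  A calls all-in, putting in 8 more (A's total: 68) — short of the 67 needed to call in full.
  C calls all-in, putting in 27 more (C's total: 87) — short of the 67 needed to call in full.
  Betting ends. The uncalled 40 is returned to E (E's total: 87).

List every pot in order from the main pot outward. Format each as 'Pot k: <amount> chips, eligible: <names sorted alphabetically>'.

Pot 1: 185 chips, eligible: A, B, C, E, F
Pot 2: 36 chips, eligible: A, B, C, E
Pot 3: 66 chips, eligible: A, C, E
Pot 4: 38 chips, eligible: C, E

Derivation:
Contributions (after 40 returned to E): A=68, B=46, C=87, E=87, F=37
Folded: D
Pot levels (distinct totals of non-folded players): 37, 46, 68, 87
Layer 1-37: 37 each from A, B, C, E, F = 37*5 = 185 chips; eligible A, B, C, E, F
Layer 38-46: 9 each from A, B, C, E = 9*4 = 36 chips; eligible A, B, C, E
Layer 47-68: 22 each from A, C, E = 22*3 = 66 chips; eligible A, C, E
Layer 69-87: 19 each from C, E = 19*2 = 38 chips; eligible C, E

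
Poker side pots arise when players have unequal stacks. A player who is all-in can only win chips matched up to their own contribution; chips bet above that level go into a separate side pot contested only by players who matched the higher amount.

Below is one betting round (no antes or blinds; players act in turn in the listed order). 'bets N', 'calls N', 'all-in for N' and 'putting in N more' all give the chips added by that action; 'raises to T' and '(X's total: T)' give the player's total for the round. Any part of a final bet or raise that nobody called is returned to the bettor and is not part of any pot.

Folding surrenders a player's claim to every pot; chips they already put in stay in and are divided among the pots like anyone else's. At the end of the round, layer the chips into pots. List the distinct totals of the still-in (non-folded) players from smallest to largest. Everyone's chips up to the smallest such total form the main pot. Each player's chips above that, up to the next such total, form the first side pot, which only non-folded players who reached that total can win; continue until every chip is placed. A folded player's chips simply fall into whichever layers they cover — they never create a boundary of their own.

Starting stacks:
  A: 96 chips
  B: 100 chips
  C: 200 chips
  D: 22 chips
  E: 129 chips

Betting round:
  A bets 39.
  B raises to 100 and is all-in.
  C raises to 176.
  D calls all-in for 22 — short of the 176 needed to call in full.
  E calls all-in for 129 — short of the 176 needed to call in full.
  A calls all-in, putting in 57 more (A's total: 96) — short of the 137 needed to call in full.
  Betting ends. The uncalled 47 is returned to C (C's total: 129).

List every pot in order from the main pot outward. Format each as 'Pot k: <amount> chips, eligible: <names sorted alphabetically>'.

Pot 1: 110 chips, eligible: A, B, C, D, E
Pot 2: 296 chips, eligible: A, B, C, E
Pot 3: 12 chips, eligible: B, C, E
Pot 4: 58 chips, eligible: C, E

Derivation:
Contributions (after 47 returned to C): A=96, B=100, C=129, D=22, E=129
Pot levels (distinct totals of non-folded players): 22, 96, 100, 129
Layer 1-22: 22 each from A, B, C, D, E = 22*5 = 110 chips; eligible A, B, C, D, E
Layer 23-96: 74 each from A, B, C, E = 74*4 = 296 chips; eligible A, B, C, E
Layer 97-100: 4 each from B, C, E = 4*3 = 12 chips; eligible B, C, E
Layer 101-129: 29 each from C, E = 29*2 = 58 chips; eligible C, E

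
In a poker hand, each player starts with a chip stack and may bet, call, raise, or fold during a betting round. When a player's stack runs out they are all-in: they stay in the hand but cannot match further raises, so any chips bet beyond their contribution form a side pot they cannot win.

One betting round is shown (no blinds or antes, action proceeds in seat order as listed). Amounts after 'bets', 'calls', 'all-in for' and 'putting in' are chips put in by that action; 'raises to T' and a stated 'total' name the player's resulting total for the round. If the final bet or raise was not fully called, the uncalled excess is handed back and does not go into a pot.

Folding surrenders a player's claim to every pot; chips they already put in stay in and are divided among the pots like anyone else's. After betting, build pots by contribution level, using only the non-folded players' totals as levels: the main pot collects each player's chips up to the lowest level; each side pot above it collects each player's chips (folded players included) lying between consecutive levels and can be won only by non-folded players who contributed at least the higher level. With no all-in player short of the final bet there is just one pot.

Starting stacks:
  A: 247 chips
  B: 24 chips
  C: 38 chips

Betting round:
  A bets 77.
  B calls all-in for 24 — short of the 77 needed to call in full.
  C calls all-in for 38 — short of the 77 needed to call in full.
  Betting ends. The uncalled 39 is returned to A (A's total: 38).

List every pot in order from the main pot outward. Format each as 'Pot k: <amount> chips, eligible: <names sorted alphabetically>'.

Contributions (after 39 returned to A): A=38, B=24, C=38
Pot levels (distinct totals of non-folded players): 24, 38
Layer 1-24: 24 each from A, B, C = 24*3 = 72 chips; eligible A, B, C
Layer 25-38: 14 each from A, C = 14*2 = 28 chips; eligible A, C

Pot 1: 72 chips, eligible: A, B, C
Pot 2: 28 chips, eligible: A, C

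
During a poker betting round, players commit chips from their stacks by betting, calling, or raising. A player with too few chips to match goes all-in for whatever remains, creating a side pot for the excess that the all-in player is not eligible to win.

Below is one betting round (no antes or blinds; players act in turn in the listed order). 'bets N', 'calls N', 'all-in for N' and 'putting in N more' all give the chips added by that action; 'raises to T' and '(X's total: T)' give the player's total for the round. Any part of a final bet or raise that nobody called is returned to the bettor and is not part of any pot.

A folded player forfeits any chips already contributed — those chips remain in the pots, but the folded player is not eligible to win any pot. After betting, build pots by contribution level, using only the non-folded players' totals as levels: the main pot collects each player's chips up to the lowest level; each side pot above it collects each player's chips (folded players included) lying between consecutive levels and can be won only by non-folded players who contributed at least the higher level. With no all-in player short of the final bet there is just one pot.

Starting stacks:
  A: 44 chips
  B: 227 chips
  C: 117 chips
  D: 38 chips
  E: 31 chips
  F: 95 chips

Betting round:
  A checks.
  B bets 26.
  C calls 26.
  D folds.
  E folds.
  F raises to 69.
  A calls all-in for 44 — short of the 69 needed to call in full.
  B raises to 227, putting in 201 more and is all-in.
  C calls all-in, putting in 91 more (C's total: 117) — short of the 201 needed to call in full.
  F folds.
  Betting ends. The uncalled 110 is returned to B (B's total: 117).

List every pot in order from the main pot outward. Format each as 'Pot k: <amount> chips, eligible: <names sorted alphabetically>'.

Pot 1: 176 chips, eligible: A, B, C
Pot 2: 171 chips, eligible: B, C

Derivation:
Contributions (after 110 returned to B): A=44, B=117, C=117, F=69
Folded: D, E, F
Pot levels (distinct totals of non-folded players): 44, 117
Layer 1-44: 44 each from A, B, C, F = 44*4 = 176 chips; eligible A, B, C
Layer 45-117: B 73 + C 73 + F 25 = 171 chips; eligible B, C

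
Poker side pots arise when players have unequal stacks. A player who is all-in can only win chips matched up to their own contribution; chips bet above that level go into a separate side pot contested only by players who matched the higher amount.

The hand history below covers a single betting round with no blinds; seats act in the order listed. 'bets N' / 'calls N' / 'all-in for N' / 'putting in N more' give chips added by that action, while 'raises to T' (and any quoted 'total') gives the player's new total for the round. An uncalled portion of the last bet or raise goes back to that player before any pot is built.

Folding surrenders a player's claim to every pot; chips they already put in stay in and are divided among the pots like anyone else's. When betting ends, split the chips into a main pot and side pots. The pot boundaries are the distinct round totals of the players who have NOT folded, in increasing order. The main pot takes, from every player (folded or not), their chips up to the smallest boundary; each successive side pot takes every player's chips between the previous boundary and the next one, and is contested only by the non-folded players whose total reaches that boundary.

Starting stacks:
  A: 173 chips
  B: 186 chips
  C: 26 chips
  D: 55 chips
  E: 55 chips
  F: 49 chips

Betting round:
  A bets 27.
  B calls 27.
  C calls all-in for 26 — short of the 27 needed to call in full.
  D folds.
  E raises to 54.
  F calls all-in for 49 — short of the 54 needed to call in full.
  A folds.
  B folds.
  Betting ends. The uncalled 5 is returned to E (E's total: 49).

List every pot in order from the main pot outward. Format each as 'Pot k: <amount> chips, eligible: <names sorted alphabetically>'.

Pot 1: 130 chips, eligible: C, E, F
Pot 2: 48 chips, eligible: E, F

Derivation:
Contributions (after 5 returned to E): A=27, B=27, C=26, E=49, F=49
Folded: A, B, D
Pot levels (distinct totals of non-folded players): 26, 49
Layer 1-26: 26 each from A, B, C, E, F = 26*5 = 130 chips; eligible C, E, F
Layer 27-49: A 1 + B 1 + E 23 + F 23 = 48 chips; eligible E, F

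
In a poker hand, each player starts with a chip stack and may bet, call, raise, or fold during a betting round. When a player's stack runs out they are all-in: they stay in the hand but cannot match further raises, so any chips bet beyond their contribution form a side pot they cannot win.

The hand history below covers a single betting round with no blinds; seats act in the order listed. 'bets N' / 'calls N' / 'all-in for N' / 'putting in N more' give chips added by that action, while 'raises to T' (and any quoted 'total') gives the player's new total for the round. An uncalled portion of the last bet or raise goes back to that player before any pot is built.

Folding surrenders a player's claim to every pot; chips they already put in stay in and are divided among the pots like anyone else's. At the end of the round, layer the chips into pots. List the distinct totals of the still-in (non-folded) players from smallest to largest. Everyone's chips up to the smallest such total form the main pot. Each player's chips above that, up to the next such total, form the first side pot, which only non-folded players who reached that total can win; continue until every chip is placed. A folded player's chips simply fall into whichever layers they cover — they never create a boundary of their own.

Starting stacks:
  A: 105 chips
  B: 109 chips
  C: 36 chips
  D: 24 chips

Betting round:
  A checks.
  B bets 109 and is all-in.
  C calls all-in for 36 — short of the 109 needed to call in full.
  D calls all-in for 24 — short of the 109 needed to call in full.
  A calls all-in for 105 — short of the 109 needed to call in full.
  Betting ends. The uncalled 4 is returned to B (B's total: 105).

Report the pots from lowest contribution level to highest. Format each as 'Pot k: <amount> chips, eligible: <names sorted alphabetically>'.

Pot 1: 96 chips, eligible: A, B, C, D
Pot 2: 36 chips, eligible: A, B, C
Pot 3: 138 chips, eligible: A, B

Derivation:
Contributions (after 4 returned to B): A=105, B=105, C=36, D=24
Pot levels (distinct totals of non-folded players): 24, 36, 105
Layer 1-24: 24 each from A, B, C, D = 24*4 = 96 chips; eligible A, B, C, D
Layer 25-36: 12 each from A, B, C = 12*3 = 36 chips; eligible A, B, C
Layer 37-105: 69 each from A, B = 69*2 = 138 chips; eligible A, B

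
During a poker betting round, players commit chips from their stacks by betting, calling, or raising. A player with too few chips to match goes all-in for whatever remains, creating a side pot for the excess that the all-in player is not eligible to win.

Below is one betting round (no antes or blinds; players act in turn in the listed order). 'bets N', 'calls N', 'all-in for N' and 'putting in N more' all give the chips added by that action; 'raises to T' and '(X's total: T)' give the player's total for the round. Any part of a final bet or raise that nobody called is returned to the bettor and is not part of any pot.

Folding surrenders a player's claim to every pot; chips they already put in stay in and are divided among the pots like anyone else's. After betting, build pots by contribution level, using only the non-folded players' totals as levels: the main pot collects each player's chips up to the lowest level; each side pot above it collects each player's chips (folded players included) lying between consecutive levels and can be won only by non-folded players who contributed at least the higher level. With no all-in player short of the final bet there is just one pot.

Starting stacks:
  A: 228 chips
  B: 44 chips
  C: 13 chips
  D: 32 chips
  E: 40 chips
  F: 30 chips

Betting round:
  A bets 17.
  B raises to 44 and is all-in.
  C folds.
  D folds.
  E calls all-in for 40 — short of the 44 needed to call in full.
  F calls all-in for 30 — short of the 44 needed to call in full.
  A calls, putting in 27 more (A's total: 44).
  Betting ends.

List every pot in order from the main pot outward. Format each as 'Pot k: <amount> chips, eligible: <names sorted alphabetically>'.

Pot 1: 120 chips, eligible: A, B, E, F
Pot 2: 30 chips, eligible: A, B, E
Pot 3: 8 chips, eligible: A, B

Derivation:
Contributions: A=44, B=44, E=40, F=30
Folded: C, D
Pot levels (distinct totals of non-folded players): 30, 40, 44
Layer 1-30: 30 each from A, B, E, F = 30*4 = 120 chips; eligible A, B, E, F
Layer 31-40: 10 each from A, B, E = 10*3 = 30 chips; eligible A, B, E
Layer 41-44: 4 each from A, B = 4*2 = 8 chips; eligible A, B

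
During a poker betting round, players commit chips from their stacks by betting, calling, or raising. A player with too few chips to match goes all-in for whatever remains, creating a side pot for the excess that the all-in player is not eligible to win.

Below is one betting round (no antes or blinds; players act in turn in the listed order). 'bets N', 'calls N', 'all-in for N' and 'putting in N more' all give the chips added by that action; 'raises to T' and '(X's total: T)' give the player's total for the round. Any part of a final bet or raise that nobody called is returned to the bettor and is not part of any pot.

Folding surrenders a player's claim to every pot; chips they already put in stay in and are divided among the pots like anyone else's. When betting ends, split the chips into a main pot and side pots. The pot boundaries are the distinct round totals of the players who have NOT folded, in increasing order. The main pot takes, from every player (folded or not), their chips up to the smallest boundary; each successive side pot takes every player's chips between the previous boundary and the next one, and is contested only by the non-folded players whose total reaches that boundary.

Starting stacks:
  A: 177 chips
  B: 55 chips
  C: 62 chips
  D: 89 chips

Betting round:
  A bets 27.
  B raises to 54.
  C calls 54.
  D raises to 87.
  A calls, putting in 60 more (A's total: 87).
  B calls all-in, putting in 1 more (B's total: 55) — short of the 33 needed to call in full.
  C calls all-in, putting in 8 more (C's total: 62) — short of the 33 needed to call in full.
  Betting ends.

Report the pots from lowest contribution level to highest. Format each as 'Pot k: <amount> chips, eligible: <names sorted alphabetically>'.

Contributions: A=87, B=55, C=62, D=87
Pot levels (distinct totals of non-folded players): 55, 62, 87
Layer 1-55: 55 each from A, B, C, D = 55*4 = 220 chips; eligible A, B, C, D
Layer 56-62: 7 each from A, C, D = 7*3 = 21 chips; eligible A, C, D
Layer 63-87: 25 each from A, D = 25*2 = 50 chips; eligible A, D

Pot 1: 220 chips, eligible: A, B, C, D
Pot 2: 21 chips, eligible: A, C, D
Pot 3: 50 chips, eligible: A, D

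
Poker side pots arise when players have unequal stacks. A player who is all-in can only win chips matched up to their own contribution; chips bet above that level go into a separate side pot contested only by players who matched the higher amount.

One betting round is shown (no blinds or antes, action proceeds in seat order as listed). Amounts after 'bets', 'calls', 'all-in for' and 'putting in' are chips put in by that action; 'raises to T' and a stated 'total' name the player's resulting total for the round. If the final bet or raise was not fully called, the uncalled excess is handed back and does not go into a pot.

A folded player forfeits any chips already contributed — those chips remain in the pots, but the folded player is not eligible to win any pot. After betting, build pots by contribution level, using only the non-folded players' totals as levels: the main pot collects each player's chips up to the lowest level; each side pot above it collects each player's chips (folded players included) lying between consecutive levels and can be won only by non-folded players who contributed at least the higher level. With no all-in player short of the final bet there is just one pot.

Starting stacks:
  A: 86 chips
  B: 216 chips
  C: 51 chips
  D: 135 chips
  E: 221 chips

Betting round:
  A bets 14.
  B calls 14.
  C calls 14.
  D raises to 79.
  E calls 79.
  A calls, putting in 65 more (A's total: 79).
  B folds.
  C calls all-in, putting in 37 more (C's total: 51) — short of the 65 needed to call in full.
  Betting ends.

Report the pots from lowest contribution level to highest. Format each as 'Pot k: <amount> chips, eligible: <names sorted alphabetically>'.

Pot 1: 218 chips, eligible: A, C, D, E
Pot 2: 84 chips, eligible: A, D, E

Derivation:
Contributions: A=79, B=14, C=51, D=79, E=79
Folded: B
Pot levels (distinct totals of non-folded players): 51, 79
Layer 1-51: A 51 + B 14 + C 51 + D 51 + E 51 = 218 chips; eligible A, C, D, E
Layer 52-79: 28 each from A, D, E = 28*3 = 84 chips; eligible A, D, E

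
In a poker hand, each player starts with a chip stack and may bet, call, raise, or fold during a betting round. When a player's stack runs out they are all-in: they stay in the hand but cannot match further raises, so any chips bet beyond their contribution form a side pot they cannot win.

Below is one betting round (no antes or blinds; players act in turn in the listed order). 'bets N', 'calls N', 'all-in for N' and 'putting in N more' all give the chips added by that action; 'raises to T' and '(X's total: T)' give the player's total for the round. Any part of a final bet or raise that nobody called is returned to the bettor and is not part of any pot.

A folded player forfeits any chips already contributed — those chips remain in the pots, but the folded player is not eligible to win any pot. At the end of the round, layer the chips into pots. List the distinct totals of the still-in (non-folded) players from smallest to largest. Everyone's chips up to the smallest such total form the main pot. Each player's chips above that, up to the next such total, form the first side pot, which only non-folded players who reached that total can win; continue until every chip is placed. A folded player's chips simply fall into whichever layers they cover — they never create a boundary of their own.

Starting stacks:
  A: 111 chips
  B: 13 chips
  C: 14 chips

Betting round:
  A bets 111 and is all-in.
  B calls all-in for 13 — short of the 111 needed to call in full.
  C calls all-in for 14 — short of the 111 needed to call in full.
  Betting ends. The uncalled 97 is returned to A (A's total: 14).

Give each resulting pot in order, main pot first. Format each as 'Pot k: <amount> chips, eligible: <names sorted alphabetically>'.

Pot 1: 39 chips, eligible: A, B, C
Pot 2: 2 chips, eligible: A, C

Derivation:
Contributions (after 97 returned to A): A=14, B=13, C=14
Pot levels (distinct totals of non-folded players): 13, 14
Layer 1-13: 13 each from A, B, C = 13*3 = 39 chips; eligible A, B, C
Layer 14-14: 1 each from A, C = 1*2 = 2 chips; eligible A, C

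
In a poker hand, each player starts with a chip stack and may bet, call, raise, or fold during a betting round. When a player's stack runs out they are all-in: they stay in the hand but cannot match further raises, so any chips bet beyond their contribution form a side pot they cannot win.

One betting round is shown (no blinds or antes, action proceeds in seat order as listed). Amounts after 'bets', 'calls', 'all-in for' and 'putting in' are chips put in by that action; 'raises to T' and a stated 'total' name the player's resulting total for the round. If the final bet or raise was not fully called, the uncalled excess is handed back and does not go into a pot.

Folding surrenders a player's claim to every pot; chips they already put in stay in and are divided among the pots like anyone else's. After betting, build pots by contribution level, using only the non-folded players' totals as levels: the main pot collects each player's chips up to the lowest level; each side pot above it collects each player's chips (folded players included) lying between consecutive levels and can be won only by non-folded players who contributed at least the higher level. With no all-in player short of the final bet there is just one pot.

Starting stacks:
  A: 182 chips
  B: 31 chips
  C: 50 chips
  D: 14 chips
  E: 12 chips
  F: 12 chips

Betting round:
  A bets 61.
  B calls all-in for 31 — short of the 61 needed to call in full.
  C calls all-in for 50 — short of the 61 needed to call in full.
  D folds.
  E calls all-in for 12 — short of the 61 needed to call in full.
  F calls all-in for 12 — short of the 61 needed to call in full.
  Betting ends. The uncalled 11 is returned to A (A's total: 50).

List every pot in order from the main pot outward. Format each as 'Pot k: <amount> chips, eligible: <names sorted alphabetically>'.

Contributions (after 11 returned to A): A=50, B=31, C=50, E=12, F=12
Folded: D
Pot levels (distinct totals of non-folded players): 12, 31, 50
Layer 1-12: 12 each from A, B, C, E, F = 12*5 = 60 chips; eligible A, B, C, E, F
Layer 13-31: 19 each from A, B, C = 19*3 = 57 chips; eligible A, B, C
Layer 32-50: 19 each from A, C = 19*2 = 38 chips; eligible A, C

Pot 1: 60 chips, eligible: A, B, C, E, F
Pot 2: 57 chips, eligible: A, B, C
Pot 3: 38 chips, eligible: A, C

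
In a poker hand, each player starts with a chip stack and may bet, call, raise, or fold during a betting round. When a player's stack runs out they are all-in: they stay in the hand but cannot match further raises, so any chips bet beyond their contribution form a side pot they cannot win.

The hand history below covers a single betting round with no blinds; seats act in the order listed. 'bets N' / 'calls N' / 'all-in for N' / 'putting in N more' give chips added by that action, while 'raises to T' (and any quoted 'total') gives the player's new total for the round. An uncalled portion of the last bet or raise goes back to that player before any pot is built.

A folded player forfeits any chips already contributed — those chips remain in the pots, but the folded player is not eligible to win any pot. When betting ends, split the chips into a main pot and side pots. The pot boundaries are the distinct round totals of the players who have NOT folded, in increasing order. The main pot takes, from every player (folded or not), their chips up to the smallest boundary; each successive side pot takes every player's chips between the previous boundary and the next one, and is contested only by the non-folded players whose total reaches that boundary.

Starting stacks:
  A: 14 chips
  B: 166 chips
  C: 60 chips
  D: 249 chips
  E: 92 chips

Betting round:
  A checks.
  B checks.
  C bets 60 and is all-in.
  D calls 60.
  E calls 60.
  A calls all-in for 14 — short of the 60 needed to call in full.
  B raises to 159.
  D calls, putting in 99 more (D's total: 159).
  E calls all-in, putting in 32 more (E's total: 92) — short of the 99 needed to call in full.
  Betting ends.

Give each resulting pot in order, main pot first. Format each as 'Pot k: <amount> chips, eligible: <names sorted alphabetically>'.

Pot 1: 70 chips, eligible: A, B, C, D, E
Pot 2: 184 chips, eligible: B, C, D, E
Pot 3: 96 chips, eligible: B, D, E
Pot 4: 134 chips, eligible: B, D

Derivation:
Contributions: A=14, B=159, C=60, D=159, E=92
Pot levels (distinct totals of non-folded players): 14, 60, 92, 159
Layer 1-14: 14 each from A, B, C, D, E = 14*5 = 70 chips; eligible A, B, C, D, E
Layer 15-60: 46 each from B, C, D, E = 46*4 = 184 chips; eligible B, C, D, E
Layer 61-92: 32 each from B, D, E = 32*3 = 96 chips; eligible B, D, E
Layer 93-159: 67 each from B, D = 67*2 = 134 chips; eligible B, D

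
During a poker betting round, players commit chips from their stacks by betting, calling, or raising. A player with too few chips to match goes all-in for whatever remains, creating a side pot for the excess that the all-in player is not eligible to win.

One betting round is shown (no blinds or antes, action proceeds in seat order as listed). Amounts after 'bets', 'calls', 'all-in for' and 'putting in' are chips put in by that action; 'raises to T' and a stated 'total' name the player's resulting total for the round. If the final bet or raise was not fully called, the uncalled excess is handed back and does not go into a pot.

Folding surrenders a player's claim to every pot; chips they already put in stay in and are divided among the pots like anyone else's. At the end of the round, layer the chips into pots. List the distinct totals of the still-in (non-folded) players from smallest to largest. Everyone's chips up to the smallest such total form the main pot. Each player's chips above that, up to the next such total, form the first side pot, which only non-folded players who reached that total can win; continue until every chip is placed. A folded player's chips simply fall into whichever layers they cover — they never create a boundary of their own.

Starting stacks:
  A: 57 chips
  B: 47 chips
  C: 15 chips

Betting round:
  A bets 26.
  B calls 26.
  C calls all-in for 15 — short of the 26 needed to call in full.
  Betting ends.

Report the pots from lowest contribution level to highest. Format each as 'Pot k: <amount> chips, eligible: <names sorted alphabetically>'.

Contributions: A=26, B=26, C=15
Pot levels (distinct totals of non-folded players): 15, 26
Layer 1-15: 15 each from A, B, C = 15*3 = 45 chips; eligible A, B, C
Layer 16-26: 11 each from A, B = 11*2 = 22 chips; eligible A, B

Pot 1: 45 chips, eligible: A, B, C
Pot 2: 22 chips, eligible: A, B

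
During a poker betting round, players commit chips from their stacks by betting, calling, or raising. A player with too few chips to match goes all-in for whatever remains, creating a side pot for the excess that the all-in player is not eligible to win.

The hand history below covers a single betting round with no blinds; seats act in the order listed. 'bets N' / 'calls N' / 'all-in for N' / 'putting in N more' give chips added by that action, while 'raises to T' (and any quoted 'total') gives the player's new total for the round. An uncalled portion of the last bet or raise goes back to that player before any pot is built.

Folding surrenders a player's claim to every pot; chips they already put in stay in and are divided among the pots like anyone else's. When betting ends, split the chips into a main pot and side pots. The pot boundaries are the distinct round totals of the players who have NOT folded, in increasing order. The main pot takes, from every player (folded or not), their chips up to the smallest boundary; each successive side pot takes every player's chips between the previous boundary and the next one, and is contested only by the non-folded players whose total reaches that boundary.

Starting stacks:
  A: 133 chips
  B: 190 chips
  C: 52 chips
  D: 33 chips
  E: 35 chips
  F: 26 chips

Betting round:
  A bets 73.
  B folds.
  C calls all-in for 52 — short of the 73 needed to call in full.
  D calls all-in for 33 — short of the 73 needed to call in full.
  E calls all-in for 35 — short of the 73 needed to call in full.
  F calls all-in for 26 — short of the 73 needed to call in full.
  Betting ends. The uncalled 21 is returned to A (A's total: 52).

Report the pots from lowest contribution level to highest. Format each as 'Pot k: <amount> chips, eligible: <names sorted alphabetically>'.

Pot 1: 130 chips, eligible: A, C, D, E, F
Pot 2: 28 chips, eligible: A, C, D, E
Pot 3: 6 chips, eligible: A, C, E
Pot 4: 34 chips, eligible: A, C

Derivation:
Contributions (after 21 returned to A): A=52, C=52, D=33, E=35, F=26
Folded: B
Pot levels (distinct totals of non-folded players): 26, 33, 35, 52
Layer 1-26: 26 each from A, C, D, E, F = 26*5 = 130 chips; eligible A, C, D, E, F
Layer 27-33: 7 each from A, C, D, E = 7*4 = 28 chips; eligible A, C, D, E
Layer 34-35: 2 each from A, C, E = 2*3 = 6 chips; eligible A, C, E
Layer 36-52: 17 each from A, C = 17*2 = 34 chips; eligible A, C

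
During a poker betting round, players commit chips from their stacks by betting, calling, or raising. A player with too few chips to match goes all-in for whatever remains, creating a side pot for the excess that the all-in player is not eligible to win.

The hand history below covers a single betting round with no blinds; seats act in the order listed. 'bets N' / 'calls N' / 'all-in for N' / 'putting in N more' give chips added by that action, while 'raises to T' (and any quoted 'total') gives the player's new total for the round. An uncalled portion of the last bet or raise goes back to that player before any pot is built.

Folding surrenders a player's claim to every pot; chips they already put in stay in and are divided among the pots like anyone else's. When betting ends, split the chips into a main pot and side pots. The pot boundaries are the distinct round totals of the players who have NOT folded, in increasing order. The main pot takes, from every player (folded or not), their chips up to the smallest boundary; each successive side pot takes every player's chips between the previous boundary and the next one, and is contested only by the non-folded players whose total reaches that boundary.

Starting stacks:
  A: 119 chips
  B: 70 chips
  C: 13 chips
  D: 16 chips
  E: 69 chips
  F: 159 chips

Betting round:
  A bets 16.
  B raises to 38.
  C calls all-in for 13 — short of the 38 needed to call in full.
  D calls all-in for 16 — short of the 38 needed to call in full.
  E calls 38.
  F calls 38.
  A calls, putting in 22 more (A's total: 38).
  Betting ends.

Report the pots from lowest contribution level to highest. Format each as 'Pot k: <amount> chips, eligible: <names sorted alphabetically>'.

Pot 1: 78 chips, eligible: A, B, C, D, E, F
Pot 2: 15 chips, eligible: A, B, D, E, F
Pot 3: 88 chips, eligible: A, B, E, F

Derivation:
Contributions: A=38, B=38, C=13, D=16, E=38, F=38
Pot levels (distinct totals of non-folded players): 13, 16, 38
Layer 1-13: 13 each from A, B, C, D, E, F = 13*6 = 78 chips; eligible A, B, C, D, E, F
Layer 14-16: 3 each from A, B, D, E, F = 3*5 = 15 chips; eligible A, B, D, E, F
Layer 17-38: 22 each from A, B, E, F = 22*4 = 88 chips; eligible A, B, E, F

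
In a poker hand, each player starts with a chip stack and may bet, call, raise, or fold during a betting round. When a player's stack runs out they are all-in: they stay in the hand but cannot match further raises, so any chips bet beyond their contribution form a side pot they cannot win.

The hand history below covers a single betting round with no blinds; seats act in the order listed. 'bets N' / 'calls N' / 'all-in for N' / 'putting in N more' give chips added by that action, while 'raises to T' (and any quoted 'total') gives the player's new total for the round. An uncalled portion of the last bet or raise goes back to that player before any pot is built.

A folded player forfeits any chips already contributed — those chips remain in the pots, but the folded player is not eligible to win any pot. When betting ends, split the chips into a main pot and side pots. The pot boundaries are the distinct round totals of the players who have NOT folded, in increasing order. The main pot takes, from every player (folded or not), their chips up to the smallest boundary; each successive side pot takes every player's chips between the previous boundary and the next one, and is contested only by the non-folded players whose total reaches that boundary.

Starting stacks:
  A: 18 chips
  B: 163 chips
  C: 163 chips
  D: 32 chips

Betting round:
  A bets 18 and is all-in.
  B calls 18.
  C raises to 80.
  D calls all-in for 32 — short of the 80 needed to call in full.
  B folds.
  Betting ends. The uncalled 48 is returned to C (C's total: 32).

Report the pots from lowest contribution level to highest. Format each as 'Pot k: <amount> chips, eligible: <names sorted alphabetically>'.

Contributions (after 48 returned to C): A=18, B=18, C=32, D=32
Folded: B
Pot levels (distinct totals of non-folded players): 18, 32
Layer 1-18: 18 each from A, B, C, D = 18*4 = 72 chips; eligible A, C, D
Layer 19-32: 14 each from C, D = 14*2 = 28 chips; eligible C, D

Pot 1: 72 chips, eligible: A, C, D
Pot 2: 28 chips, eligible: C, D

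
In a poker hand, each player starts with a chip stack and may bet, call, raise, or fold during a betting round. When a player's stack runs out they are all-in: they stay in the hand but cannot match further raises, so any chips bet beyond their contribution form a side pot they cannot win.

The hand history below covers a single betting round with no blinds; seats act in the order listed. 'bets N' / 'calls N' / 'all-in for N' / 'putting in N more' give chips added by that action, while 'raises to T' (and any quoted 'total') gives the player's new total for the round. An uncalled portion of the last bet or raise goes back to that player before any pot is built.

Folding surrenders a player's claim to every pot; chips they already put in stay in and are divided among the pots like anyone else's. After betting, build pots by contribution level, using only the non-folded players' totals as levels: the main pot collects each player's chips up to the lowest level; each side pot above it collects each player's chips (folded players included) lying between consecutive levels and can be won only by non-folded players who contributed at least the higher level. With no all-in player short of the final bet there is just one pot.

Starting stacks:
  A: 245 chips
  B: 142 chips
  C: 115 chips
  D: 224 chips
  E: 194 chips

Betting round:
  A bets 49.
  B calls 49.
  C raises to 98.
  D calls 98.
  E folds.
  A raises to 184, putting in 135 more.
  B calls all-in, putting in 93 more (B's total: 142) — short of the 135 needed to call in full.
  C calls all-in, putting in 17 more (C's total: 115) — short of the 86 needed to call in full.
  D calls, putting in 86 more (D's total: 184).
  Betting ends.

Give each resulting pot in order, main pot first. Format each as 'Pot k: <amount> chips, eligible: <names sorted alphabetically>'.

Pot 1: 460 chips, eligible: A, B, C, D
Pot 2: 81 chips, eligible: A, B, D
Pot 3: 84 chips, eligible: A, D

Derivation:
Contributions: A=184, B=142, C=115, D=184
Folded: E
Pot levels (distinct totals of non-folded players): 115, 142, 184
Layer 1-115: 115 each from A, B, C, D = 115*4 = 460 chips; eligible A, B, C, D
Layer 116-142: 27 each from A, B, D = 27*3 = 81 chips; eligible A, B, D
Layer 143-184: 42 each from A, D = 42*2 = 84 chips; eligible A, D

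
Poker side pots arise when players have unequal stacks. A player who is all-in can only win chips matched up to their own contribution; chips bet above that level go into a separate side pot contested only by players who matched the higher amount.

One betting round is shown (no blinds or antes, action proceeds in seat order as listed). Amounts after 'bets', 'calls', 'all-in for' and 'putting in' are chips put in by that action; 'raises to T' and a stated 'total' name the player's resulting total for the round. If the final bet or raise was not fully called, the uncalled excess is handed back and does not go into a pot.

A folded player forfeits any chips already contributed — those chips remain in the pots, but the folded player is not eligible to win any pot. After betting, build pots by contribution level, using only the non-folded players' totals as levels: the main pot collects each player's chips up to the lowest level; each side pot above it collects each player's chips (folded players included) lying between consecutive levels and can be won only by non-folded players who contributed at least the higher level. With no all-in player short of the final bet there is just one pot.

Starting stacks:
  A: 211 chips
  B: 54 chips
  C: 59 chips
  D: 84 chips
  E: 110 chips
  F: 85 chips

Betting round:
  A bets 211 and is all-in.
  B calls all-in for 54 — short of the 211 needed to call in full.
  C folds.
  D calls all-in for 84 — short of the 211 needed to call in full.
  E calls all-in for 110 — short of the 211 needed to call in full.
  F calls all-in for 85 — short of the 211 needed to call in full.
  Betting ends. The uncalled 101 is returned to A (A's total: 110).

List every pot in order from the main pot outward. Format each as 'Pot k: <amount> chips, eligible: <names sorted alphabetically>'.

Contributions (after 101 returned to A): A=110, B=54, D=84, E=110, F=85
Folded: C
Pot levels (distinct totals of non-folded players): 54, 84, 85, 110
Layer 1-54: 54 each from A, B, D, E, F = 54*5 = 270 chips; eligible A, B, D, E, F
Layer 55-84: 30 each from A, D, E, F = 30*4 = 120 chips; eligible A, D, E, F
Layer 85-85: 1 each from A, E, F = 1*3 = 3 chips; eligible A, E, F
Layer 86-110: 25 each from A, E = 25*2 = 50 chips; eligible A, E

Pot 1: 270 chips, eligible: A, B, D, E, F
Pot 2: 120 chips, eligible: A, D, E, F
Pot 3: 3 chips, eligible: A, E, F
Pot 4: 50 chips, eligible: A, E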